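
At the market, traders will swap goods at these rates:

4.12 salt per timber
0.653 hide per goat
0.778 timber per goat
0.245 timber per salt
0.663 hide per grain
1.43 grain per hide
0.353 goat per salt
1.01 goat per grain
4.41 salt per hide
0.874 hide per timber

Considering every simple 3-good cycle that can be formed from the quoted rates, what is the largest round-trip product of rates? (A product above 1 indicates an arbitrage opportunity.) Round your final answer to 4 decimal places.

goat→timber→salt→goat: 0.778 × 4.12 × 0.353 = 1.13149
goat→hide→salt→goat: 0.653 × 4.41 × 0.353 = 1.01654
salt→timber→hide→salt: 0.245 × 0.874 × 4.41 = 0.94431
goat→hide→grain→goat: 0.653 × 1.43 × 1.01 = 0.94313
Maximum is goat→timber→salt→goat at 1.1315; arbitrage exists.

1.1315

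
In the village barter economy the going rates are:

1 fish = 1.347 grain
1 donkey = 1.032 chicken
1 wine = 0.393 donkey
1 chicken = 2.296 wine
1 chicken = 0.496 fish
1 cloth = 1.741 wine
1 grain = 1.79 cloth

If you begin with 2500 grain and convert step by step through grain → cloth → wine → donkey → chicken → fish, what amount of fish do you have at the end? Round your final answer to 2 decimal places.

2500 grain × 1.79 = 4475 cloth
4475 cloth × 1.741 = 7790.975 wine
7790.975 wine × 0.393 = 3061.853175 donkey
3061.853175 donkey × 1.032 = 3159.8324766 chicken
3159.8324766 chicken × 0.496 = 1567.2769083936 fish

1567.28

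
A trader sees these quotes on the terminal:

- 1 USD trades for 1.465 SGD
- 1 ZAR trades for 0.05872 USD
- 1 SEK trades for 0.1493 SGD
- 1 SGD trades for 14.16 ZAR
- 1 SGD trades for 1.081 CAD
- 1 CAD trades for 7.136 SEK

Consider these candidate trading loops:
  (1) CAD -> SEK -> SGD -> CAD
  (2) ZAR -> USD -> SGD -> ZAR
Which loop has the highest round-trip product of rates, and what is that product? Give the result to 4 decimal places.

1.2181

(1) 7.136 × 0.1493 × 1.081 = 1.15170
(2) 0.05872 × 1.465 × 14.16 = 1.21811
Highest is cycle (2) at 1.2181 (>1, arbitrage).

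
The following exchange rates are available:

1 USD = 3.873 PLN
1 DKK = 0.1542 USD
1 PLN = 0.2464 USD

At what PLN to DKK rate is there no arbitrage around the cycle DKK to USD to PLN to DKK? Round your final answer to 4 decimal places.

1.6744

Known legs of the cycle: 0.1542 × 3.873 = 0.5972166
For no arbitrage the full-cycle product must be 1, so the missing rate is 1 / 0.5972166 ≈ 1.674434.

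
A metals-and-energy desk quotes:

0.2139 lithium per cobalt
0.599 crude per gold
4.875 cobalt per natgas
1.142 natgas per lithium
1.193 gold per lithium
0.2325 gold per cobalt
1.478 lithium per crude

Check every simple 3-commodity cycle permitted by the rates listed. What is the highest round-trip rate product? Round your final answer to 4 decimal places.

1.1908

natgas→cobalt→lithium→natgas: 4.875 × 0.2139 × 1.142 = 1.19083
gold→crude→lithium→gold: 0.599 × 1.478 × 1.193 = 1.05619
Maximum is natgas→cobalt→lithium→natgas at 1.1908; arbitrage exists.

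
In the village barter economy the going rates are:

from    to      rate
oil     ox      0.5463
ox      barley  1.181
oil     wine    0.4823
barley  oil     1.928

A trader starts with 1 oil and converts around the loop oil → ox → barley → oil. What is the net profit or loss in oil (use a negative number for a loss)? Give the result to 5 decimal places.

0.24391

1 oil × 0.5463 = 0.5463 ox
0.5463 ox × 1.181 = 0.6451803 barley
0.6451803 barley × 1.928 = 1.2439076184 oil
Net change: 1.2439076184 − 1 = 0.2439076184 oil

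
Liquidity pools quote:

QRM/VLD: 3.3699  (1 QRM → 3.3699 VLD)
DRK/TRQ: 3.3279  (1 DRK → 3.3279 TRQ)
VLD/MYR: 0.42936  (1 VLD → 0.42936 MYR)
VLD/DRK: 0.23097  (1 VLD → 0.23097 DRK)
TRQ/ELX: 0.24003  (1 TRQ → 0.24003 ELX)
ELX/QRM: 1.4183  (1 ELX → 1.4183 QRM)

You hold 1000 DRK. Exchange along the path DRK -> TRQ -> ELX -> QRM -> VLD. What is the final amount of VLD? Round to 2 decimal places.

3817.87

1000 DRK × 3.3279 = 3327.9 TRQ
3327.9 TRQ × 0.24003 = 798.795837 ELX
798.795837 ELX × 1.4183 = 1132.9321356171 QRM
1132.9321356171 QRM × 3.3699 = 3817.86800381606529 VLD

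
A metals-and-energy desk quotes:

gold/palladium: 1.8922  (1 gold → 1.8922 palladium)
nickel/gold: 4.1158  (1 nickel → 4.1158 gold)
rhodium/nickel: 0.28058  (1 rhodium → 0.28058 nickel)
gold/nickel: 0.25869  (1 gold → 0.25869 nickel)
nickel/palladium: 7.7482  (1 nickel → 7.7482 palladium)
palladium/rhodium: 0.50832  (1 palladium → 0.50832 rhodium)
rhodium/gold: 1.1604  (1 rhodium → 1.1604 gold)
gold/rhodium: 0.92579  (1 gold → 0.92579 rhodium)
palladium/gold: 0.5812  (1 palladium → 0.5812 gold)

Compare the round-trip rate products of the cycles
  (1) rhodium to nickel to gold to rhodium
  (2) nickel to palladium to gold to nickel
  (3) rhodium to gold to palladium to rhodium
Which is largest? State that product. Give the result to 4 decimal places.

1.1649

(1) 0.28058 × 4.1158 × 0.92579 = 1.06911
(2) 7.7482 × 0.5812 × 0.25869 = 1.16495
(3) 1.1604 × 1.8922 × 0.50832 = 1.11612
Highest is cycle (2) at 1.1649 (>1, arbitrage).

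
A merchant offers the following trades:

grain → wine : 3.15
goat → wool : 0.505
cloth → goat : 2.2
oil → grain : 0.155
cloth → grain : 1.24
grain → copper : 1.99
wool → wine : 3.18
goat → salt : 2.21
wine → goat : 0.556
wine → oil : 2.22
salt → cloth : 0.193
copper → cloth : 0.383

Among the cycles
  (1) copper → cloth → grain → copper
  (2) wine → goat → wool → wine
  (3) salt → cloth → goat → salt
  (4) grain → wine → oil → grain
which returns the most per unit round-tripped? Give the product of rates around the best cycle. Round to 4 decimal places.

1.0839

(1) 0.383 × 1.24 × 1.99 = 0.94509
(2) 0.556 × 0.505 × 3.18 = 0.89288
(3) 0.193 × 2.2 × 2.21 = 0.93837
(4) 3.15 × 2.22 × 0.155 = 1.08392
Highest is cycle (4) at 1.0839 (>1, arbitrage).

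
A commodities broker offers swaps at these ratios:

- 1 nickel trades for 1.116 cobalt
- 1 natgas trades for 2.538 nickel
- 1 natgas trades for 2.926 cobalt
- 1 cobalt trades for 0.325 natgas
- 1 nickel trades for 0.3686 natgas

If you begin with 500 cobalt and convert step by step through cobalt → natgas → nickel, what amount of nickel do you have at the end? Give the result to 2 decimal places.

412.43

500 cobalt × 0.325 = 162.5 natgas
162.5 natgas × 2.538 = 412.425 nickel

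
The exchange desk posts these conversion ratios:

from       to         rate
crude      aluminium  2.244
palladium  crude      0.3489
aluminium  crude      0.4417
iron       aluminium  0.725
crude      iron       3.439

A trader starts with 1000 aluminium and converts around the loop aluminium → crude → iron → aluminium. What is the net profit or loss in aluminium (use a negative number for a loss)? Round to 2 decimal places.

101.28

1000 aluminium × 0.4417 = 441.7 crude
441.7 crude × 3.439 = 1519.0063 iron
1519.0063 iron × 0.725 = 1101.2795675 aluminium
Net change: 1101.2795675 − 1000 = 101.2795675 aluminium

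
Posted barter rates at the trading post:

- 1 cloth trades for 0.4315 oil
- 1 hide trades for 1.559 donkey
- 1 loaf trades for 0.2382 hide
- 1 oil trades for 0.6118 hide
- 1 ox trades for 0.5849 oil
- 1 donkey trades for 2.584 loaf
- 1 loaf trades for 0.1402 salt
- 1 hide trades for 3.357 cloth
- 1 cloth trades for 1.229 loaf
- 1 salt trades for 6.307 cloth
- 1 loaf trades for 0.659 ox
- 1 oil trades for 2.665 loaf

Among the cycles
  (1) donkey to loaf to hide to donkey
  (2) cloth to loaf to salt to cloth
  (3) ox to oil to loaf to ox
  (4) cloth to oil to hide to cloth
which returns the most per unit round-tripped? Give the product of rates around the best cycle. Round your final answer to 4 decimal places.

1.0867

(1) 2.584 × 0.2382 × 1.559 = 0.95958
(2) 1.229 × 0.1402 × 6.307 = 1.08673
(3) 0.5849 × 2.665 × 0.659 = 1.02722
(4) 0.4315 × 0.6118 × 3.357 = 0.88622
Highest is cycle (2) at 1.0867 (>1, arbitrage).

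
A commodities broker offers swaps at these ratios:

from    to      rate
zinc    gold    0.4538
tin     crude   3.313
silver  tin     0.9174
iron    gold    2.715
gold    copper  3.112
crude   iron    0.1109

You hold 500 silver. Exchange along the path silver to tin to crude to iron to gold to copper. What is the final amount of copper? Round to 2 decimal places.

1423.94

500 silver × 0.9174 = 458.7 tin
458.7 tin × 3.313 = 1519.6731 crude
1519.6731 crude × 0.1109 = 168.53174679 iron
168.53174679 iron × 2.715 = 457.56369253485 gold
457.56369253485 gold × 3.112 = 1423.9382111684532 copper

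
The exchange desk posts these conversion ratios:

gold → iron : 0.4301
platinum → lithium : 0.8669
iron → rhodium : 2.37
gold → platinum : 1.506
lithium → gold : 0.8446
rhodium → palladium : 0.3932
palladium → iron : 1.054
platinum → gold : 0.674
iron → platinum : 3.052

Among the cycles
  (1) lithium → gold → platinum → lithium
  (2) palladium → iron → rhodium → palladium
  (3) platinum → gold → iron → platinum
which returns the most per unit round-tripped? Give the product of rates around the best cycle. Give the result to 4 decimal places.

1.1027

(1) 0.8446 × 1.506 × 0.8669 = 1.10267
(2) 1.054 × 2.37 × 0.3932 = 0.98221
(3) 0.674 × 0.4301 × 3.052 = 0.88474
Highest is cycle (1) at 1.1027 (>1, arbitrage).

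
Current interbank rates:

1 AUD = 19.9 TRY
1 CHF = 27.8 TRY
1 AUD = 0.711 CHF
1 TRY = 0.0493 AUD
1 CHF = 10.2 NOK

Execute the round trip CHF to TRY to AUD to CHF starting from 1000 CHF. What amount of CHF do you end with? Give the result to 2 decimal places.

1000 CHF × 27.8 = 27800 TRY
27800 TRY × 0.0493 = 1370.54 AUD
1370.54 AUD × 0.711 = 974.45394 CHF

974.45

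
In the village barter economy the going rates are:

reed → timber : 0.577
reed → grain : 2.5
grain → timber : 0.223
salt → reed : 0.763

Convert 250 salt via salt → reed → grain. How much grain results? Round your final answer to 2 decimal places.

250 salt × 0.763 = 190.75 reed
190.75 reed × 2.5 = 476.875 grain

476.88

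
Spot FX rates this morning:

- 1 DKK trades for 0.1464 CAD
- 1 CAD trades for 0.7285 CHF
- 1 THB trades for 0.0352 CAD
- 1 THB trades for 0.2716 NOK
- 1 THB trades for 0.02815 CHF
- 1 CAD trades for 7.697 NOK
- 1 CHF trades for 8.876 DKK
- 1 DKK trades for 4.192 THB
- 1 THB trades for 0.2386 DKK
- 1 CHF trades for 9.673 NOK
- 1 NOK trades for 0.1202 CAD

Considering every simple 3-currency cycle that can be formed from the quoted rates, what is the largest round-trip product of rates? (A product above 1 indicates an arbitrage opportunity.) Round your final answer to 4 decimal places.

1.0474

THB→CHF→DKK→THB: 0.02815 × 8.876 × 4.192 = 1.04741
CAD→CHF→DKK→CAD: 0.7285 × 8.876 × 0.1464 = 0.94665
CAD→CHF→NOK→CAD: 0.7285 × 9.673 × 0.1202 = 0.84702
Maximum is THB→CHF→DKK→THB at 1.0474; arbitrage exists.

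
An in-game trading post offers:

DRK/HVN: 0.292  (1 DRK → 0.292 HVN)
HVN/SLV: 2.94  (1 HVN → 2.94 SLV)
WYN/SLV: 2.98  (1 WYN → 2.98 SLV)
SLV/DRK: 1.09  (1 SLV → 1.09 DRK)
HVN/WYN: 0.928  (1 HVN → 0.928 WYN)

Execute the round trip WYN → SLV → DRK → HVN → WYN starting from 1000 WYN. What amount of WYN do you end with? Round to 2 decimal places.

1000 WYN × 2.98 = 2980 SLV
2980 SLV × 1.09 = 3248.2 DRK
3248.2 DRK × 0.292 = 948.4744 HVN
948.4744 HVN × 0.928 = 880.1842432 WYN

880.18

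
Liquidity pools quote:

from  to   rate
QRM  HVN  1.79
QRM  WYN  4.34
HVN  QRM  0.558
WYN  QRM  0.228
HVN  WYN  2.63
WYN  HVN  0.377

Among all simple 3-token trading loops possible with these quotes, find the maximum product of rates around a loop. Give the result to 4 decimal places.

QRM→HVN→WYN→QRM: 1.79 × 2.63 × 0.228 = 1.07336
QRM→WYN→HVN→QRM: 4.34 × 0.377 × 0.558 = 0.91299
Maximum is QRM→HVN→WYN→QRM at 1.0734; arbitrage exists.

1.0734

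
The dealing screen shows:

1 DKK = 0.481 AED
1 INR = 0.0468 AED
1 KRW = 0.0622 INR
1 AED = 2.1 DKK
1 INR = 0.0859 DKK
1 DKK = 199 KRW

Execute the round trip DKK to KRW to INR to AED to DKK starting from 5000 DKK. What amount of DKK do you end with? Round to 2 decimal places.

6082.45

5000 DKK × 199 = 995000 KRW
995000 KRW × 0.0622 = 61889 INR
61889 INR × 0.0468 = 2896.4052 AED
2896.4052 AED × 2.1 = 6082.45092 DKK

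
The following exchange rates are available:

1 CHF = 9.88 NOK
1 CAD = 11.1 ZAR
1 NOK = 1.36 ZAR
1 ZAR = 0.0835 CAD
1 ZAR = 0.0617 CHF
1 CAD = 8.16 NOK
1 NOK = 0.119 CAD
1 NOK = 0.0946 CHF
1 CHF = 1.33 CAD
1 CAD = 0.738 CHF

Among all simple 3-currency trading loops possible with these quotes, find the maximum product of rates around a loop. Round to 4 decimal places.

NOK→CHF→CAD→NOK: 0.0946 × 1.33 × 8.16 = 1.02667
NOK→ZAR→CAD→NOK: 1.36 × 0.0835 × 8.16 = 0.92665
CHF→CAD→ZAR→CHF: 1.33 × 11.1 × 0.0617 = 0.91088
NOK→CAD→CHF→NOK: 0.119 × 0.738 × 9.88 = 0.86768
NOK→ZAR→CHF→NOK: 1.36 × 0.0617 × 9.88 = 0.82905
Maximum is NOK→CHF→CAD→NOK at 1.0267; arbitrage exists.

1.0267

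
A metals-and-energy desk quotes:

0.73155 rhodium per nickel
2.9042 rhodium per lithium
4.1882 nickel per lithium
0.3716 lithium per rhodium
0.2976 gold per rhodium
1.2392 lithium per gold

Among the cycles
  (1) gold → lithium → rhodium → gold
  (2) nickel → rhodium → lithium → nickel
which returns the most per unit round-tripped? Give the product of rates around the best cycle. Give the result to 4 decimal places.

(1) 1.2392 × 2.9042 × 0.2976 = 1.07103
(2) 0.73155 × 0.3716 × 4.1882 = 1.13854
Highest is cycle (2) at 1.1385 (>1, arbitrage).

1.1385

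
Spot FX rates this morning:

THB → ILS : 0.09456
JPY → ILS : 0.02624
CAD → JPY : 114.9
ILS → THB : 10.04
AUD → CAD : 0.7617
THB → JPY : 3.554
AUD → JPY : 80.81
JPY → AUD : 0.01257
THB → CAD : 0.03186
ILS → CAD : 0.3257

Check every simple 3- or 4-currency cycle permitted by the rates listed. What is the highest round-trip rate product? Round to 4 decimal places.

CAD→JPY→AUD→CAD: 114.9 × 0.01257 × 0.7617 = 1.10012
CAD→JPY→ILS→CAD: 114.9 × 0.02624 × 0.3257 = 0.98198
THB→CAD→JPY→ILS→THB: 0.03186 × 114.9 × 0.02624 × 10.04 = 0.96441
THB→JPY→ILS→THB: 3.554 × 0.02624 × 10.04 = 0.93630
Maximum is CAD→JPY→AUD→CAD at 1.1001; arbitrage exists.

1.1001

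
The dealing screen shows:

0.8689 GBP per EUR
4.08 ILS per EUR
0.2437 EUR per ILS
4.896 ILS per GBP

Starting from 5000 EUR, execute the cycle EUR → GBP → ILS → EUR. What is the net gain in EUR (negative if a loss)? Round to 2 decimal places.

5000 EUR × 0.8689 = 4344.5 GBP
4344.5 GBP × 4.896 = 21270.672 ILS
21270.672 ILS × 0.2437 = 5183.6627664 EUR
Net change: 5183.6627664 − 5000 = 183.6627664 EUR

183.66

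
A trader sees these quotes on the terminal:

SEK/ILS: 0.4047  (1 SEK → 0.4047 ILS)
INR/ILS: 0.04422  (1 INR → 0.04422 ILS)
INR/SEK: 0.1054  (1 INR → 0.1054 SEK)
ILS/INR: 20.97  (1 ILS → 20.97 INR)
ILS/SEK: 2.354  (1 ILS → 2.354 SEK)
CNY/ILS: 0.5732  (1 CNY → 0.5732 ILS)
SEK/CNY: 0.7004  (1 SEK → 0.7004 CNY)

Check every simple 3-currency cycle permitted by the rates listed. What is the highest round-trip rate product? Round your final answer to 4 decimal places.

0.9451

SEK→CNY→ILS→SEK: 0.7004 × 0.5732 × 2.354 = 0.94506
INR→SEK→ILS→INR: 0.1054 × 0.4047 × 20.97 = 0.89448
Maximum is SEK→CNY→ILS→SEK at 0.9451; no arbitrage — every cycle loses value.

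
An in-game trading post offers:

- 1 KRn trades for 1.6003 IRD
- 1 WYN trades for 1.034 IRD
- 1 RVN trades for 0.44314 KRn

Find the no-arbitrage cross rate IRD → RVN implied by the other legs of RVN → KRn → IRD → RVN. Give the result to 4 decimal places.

Known legs of the cycle: 0.44314 × 1.6003 = 0.709156942
For no arbitrage the full-cycle product must be 1, so the missing rate is 1 / 0.709156942 ≈ 1.410125.

1.4101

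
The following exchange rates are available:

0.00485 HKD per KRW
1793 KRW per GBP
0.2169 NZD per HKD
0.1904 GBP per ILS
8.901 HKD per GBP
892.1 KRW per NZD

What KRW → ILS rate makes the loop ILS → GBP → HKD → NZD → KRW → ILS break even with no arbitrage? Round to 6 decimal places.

Known legs of the cycle: 0.1904 × 8.901 × 0.2169 × 892.1 = 327.928253826096
For no arbitrage the full-cycle product must be 1, so the missing rate is 1 / 327.928253826096 ≈ 0.00304945.

0.003049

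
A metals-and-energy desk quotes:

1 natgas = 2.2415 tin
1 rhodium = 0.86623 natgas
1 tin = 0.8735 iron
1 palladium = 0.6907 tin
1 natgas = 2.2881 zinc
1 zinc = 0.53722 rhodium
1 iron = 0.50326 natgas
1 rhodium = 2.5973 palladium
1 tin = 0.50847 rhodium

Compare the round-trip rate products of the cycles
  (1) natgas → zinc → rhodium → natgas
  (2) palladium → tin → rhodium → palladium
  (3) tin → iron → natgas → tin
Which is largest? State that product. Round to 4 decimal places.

1.0648

(1) 2.2881 × 0.53722 × 0.86623 = 1.06478
(2) 0.6907 × 0.50847 × 2.5973 = 0.91217
(3) 0.8735 × 0.50326 × 2.2415 = 0.98536
Highest is cycle (1) at 1.0648 (>1, arbitrage).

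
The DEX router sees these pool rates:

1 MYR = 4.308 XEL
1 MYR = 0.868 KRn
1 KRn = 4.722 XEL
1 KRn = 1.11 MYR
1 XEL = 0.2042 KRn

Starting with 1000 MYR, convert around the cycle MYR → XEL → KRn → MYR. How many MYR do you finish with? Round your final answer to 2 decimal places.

1000 MYR × 4.308 = 4308 XEL
4308 XEL × 0.2042 = 879.6936 KRn
879.6936 KRn × 1.11 = 976.459896 MYR

976.46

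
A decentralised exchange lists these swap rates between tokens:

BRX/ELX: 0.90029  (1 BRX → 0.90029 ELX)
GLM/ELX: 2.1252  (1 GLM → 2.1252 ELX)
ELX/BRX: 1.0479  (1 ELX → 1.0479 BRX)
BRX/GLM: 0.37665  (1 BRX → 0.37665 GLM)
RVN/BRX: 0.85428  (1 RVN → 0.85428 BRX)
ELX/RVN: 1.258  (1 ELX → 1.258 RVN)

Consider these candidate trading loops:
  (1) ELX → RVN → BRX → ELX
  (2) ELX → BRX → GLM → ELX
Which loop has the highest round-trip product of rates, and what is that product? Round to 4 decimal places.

0.9675

(1) 1.258 × 0.85428 × 0.90029 = 0.96753
(2) 1.0479 × 0.37665 × 2.1252 = 0.83880
Highest is cycle (1) at 0.9675 (≤1, no arbitrage).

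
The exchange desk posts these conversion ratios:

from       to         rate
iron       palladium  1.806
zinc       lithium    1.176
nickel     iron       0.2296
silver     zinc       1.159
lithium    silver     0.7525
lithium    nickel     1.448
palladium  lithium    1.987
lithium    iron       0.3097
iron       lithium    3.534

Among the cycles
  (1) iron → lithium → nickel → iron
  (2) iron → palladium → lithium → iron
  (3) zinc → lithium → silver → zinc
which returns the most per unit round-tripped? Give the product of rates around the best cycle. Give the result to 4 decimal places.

1.1749

(1) 3.534 × 1.448 × 0.2296 = 1.17492
(2) 1.806 × 1.987 × 0.3097 = 1.11137
(3) 1.176 × 0.7525 × 1.159 = 1.02565
Highest is cycle (1) at 1.1749 (>1, arbitrage).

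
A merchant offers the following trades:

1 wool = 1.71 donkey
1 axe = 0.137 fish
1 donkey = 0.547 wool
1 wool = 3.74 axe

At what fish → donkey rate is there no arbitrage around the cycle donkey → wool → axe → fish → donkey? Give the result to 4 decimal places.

3.5680

Known legs of the cycle: 0.547 × 3.74 × 0.137 = 0.28027186
For no arbitrage the full-cycle product must be 1, so the missing rate is 1 / 0.28027186 ≈ 3.567964.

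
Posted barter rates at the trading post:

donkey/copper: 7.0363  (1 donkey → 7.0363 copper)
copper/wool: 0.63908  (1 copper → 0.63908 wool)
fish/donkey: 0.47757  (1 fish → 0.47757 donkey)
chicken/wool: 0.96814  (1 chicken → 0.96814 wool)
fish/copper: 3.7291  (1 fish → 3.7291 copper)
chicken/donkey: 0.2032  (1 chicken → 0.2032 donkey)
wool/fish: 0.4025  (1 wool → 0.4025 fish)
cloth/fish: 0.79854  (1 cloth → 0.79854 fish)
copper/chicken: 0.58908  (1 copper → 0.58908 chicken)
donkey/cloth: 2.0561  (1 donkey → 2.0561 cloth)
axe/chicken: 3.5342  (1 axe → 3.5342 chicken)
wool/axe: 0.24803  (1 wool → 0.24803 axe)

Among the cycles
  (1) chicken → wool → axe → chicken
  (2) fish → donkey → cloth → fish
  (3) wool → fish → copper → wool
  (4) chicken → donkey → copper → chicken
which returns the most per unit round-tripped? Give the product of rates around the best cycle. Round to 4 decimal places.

0.9592

(1) 0.96814 × 0.24803 × 3.5342 = 0.84866
(2) 0.47757 × 2.0561 × 0.79854 = 0.78411
(3) 0.4025 × 3.7291 × 0.63908 = 0.95924
(4) 0.2032 × 7.0363 × 0.58908 = 0.84225
Highest is cycle (3) at 0.9592 (≤1, no arbitrage).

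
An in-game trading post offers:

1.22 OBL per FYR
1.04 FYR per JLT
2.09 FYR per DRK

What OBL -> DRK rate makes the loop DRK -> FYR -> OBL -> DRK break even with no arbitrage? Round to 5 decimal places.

Known legs of the cycle: 2.09 × 1.22 = 2.5498
For no arbitrage the full-cycle product must be 1, so the missing rate is 1 / 2.5498 ≈ 0.3921876.

0.39219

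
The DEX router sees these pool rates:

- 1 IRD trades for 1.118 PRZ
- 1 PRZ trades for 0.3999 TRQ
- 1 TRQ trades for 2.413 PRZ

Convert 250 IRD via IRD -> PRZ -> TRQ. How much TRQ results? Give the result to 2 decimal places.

111.77

250 IRD × 1.118 = 279.5 PRZ
279.5 PRZ × 0.3999 = 111.77205 TRQ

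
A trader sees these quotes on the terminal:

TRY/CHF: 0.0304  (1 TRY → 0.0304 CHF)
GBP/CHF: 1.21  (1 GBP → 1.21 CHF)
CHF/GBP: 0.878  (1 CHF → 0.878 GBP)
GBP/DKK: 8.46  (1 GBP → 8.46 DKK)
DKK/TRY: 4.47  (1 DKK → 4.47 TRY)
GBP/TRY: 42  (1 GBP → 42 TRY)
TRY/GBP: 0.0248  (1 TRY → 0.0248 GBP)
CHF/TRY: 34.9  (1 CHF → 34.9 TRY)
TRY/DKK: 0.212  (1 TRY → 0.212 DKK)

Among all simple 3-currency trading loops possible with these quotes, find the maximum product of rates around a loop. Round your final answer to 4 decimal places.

1.1210

CHF→GBP→TRY→CHF: 0.878 × 42 × 0.0304 = 1.12103
CHF→TRY→GBP→CHF: 34.9 × 0.0248 × 1.21 = 1.04728
GBP→DKK→TRY→GBP: 8.46 × 4.47 × 0.0248 = 0.93784
Maximum is CHF→GBP→TRY→CHF at 1.1210; arbitrage exists.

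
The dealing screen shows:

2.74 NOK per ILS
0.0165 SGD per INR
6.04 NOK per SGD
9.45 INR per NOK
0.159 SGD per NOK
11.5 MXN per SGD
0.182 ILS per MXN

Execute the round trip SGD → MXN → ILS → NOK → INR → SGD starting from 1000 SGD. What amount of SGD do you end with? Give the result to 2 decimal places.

894.20

1000 SGD × 11.5 = 11500 MXN
11500 MXN × 0.182 = 2093 ILS
2093 ILS × 2.74 = 5734.82 NOK
5734.82 NOK × 9.45 = 54194.049 INR
54194.049 INR × 0.0165 = 894.2018085 SGD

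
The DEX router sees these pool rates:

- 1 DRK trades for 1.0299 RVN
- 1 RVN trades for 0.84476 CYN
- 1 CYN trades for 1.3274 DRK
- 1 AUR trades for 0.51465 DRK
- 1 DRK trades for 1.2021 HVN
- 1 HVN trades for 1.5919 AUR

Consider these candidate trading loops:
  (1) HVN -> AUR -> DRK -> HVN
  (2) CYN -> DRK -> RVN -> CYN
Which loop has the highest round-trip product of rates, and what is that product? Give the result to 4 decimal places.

(1) 1.5919 × 0.51465 × 1.2021 = 0.98485
(2) 1.3274 × 1.0299 × 0.84476 = 1.15486
Highest is cycle (2) at 1.1549 (>1, arbitrage).

1.1549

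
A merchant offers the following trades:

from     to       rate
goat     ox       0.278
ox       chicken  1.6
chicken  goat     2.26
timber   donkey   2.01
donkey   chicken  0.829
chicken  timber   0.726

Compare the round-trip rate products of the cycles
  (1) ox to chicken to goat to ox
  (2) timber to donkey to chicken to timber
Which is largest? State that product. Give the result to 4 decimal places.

1.2097

(1) 1.6 × 2.26 × 0.278 = 1.00525
(2) 2.01 × 0.829 × 0.726 = 1.20973
Highest is cycle (2) at 1.2097 (>1, arbitrage).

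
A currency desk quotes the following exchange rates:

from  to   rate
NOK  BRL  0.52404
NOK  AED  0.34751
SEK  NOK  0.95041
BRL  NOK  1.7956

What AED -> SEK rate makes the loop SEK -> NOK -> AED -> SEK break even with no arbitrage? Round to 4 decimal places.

Known legs of the cycle: 0.95041 × 0.34751 = 0.3302769791
For no arbitrage the full-cycle product must be 1, so the missing rate is 1 / 0.3302769791 ≈ 3.027762.

3.0278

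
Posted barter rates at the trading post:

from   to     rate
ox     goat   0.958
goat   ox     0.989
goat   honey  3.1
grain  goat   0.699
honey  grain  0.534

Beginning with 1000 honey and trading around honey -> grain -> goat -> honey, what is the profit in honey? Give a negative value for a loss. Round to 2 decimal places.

157.12

1000 honey × 0.534 = 534 grain
534 grain × 0.699 = 373.266 goat
373.266 goat × 3.1 = 1157.1246 honey
Net change: 1157.1246 − 1000 = 157.1246 honey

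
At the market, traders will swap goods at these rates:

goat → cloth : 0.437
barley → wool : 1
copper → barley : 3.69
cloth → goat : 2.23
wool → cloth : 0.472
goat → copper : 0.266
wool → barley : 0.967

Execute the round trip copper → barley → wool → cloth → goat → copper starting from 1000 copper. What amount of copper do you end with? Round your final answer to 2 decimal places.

1000 copper × 3.69 = 3690 barley
3690 barley × 1 = 3690 wool
3690 wool × 0.472 = 1741.68 cloth
1741.68 cloth × 2.23 = 3883.9464 goat
3883.9464 goat × 0.266 = 1033.1297424 copper

1033.13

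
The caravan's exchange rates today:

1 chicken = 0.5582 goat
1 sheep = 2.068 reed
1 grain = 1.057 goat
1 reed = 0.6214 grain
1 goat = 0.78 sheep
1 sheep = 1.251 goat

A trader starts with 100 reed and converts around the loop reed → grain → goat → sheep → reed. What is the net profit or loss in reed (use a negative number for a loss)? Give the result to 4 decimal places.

100 reed × 0.6214 = 62.14 grain
62.14 grain × 1.057 = 65.68198 goat
65.68198 goat × 0.78 = 51.2319444 sheep
51.2319444 sheep × 2.068 = 105.9476610192 reed
Net change: 105.9476610192 − 100 = 5.9476610192 reed

5.9477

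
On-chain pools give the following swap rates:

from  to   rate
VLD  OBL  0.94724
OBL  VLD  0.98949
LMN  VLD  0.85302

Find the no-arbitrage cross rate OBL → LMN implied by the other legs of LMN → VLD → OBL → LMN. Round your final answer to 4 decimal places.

Known legs of the cycle: 0.85302 × 0.94724 = 0.8080146648
For no arbitrage the full-cycle product must be 1, so the missing rate is 1 / 0.8080146648 ≈ 1.237601.

1.2376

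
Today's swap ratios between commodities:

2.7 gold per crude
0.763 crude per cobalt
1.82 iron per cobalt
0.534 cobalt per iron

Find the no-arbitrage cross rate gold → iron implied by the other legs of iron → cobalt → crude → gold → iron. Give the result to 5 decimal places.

0.90901

Known legs of the cycle: 0.534 × 0.763 × 2.7 = 1.1000934
For no arbitrage the full-cycle product must be 1, so the missing rate is 1 / 1.1000934 ≈ 0.9090137.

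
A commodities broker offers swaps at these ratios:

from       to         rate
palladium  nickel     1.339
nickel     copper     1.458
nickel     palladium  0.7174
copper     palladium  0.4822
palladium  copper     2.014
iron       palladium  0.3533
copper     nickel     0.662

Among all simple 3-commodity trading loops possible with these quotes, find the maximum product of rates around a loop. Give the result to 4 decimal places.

copper→nickel→palladium→copper: 0.662 × 0.7174 × 2.014 = 0.95649
copper→palladium→nickel→copper: 0.4822 × 1.339 × 1.458 = 0.94138
Maximum is copper→nickel→palladium→copper at 0.9565; no arbitrage — every cycle loses value.

0.9565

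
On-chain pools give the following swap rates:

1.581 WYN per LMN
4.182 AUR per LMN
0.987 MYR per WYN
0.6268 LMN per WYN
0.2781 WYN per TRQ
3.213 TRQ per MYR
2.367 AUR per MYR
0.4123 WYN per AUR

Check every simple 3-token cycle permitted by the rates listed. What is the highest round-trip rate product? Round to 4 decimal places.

1.0808

LMN→AUR→WYN→LMN: 4.182 × 0.4123 × 0.6268 = 1.08075
MYR→AUR→WYN→MYR: 2.367 × 0.4123 × 0.987 = 0.96323
TRQ→WYN→MYR→TRQ: 0.2781 × 0.987 × 3.213 = 0.88192
Maximum is LMN→AUR→WYN→LMN at 1.0808; arbitrage exists.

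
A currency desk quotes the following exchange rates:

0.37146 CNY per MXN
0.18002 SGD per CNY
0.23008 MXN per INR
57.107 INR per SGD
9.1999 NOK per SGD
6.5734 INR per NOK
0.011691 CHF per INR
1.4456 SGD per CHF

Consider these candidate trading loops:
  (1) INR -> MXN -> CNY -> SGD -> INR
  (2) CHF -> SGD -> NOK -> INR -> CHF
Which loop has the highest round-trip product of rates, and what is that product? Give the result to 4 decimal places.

(1) 0.23008 × 0.37146 × 0.18002 × 57.107 = 0.87862
(2) 1.4456 × 9.1999 × 6.5734 × 0.011691 = 1.02205
Highest is cycle (2) at 1.0221 (>1, arbitrage).

1.0221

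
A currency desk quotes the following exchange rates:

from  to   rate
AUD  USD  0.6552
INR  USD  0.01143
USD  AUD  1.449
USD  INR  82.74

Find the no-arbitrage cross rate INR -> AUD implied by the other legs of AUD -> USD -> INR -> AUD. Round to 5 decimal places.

Known legs of the cycle: 0.6552 × 82.74 = 54.211248
For no arbitrage the full-cycle product must be 1, so the missing rate is 1 / 54.211248 ≈ 0.0184464.

0.01845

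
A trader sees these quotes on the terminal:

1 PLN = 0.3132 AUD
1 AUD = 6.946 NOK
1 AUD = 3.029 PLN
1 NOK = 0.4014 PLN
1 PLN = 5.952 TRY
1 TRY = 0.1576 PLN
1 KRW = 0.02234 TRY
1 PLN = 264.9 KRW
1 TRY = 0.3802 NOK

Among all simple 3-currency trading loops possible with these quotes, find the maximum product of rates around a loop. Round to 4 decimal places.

0.9327

PLN→KRW→TRY→PLN: 264.9 × 0.02234 × 0.1576 = 0.93266
PLN→TRY→NOK→PLN: 5.952 × 0.3802 × 0.4014 = 0.90835
PLN→AUD→NOK→PLN: 0.3132 × 6.946 × 0.4014 = 0.87324
Maximum is PLN→KRW→TRY→PLN at 0.9327; no arbitrage — every cycle loses value.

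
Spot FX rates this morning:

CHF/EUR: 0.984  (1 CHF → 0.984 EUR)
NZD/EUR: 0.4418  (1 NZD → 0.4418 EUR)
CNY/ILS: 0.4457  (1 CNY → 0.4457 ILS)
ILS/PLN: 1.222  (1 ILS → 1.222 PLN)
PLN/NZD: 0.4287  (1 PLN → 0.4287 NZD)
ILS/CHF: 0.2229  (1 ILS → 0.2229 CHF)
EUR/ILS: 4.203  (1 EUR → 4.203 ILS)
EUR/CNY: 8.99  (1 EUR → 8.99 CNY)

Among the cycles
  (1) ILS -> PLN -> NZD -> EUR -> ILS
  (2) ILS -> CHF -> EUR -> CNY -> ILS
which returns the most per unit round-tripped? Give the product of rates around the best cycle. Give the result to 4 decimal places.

0.9728

(1) 1.222 × 0.4287 × 0.4418 × 4.203 = 0.97277
(2) 0.2229 × 0.984 × 8.99 × 0.4457 = 0.87884
Highest is cycle (1) at 0.9728 (≤1, no arbitrage).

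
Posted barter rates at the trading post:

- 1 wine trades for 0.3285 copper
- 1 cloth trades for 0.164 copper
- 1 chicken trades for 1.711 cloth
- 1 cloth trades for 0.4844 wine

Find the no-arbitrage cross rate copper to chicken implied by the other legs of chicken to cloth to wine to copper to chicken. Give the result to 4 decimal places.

Known legs of the cycle: 1.711 × 0.4844 × 0.3285 = 0.2722635594
For no arbitrage the full-cycle product must be 1, so the missing rate is 1 / 0.2722635594 ≈ 3.672912.

3.6729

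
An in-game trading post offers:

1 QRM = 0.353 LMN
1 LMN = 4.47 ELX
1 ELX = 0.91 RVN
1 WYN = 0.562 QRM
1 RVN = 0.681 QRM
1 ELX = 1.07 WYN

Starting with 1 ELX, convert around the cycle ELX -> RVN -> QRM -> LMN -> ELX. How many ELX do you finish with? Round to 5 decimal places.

0.97785

1 ELX × 0.91 = 0.91 RVN
0.91 RVN × 0.681 = 0.61971 QRM
0.61971 QRM × 0.353 = 0.21875763 LMN
0.21875763 LMN × 4.47 = 0.9778466061 ELX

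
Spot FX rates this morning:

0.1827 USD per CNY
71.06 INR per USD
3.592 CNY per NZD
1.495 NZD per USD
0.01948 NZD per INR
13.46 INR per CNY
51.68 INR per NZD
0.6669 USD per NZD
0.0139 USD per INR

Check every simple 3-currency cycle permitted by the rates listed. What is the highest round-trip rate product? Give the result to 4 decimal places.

INR→USD→NZD→INR: 0.0139 × 1.495 × 51.68 = 1.07394
NZD→CNY→USD→NZD: 3.592 × 0.1827 × 1.495 = 0.98111
INR→NZD→CNY→INR: 0.01948 × 3.592 × 13.46 = 0.94183
INR→NZD→USD→INR: 0.01948 × 0.6669 × 71.06 = 0.92316
Maximum is INR→USD→NZD→INR at 1.0739; arbitrage exists.

1.0739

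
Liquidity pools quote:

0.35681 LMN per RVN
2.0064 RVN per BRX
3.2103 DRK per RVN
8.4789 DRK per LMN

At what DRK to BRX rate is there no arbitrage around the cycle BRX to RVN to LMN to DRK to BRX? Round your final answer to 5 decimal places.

0.16474

Known legs of the cycle: 2.0064 × 0.35681 × 8.4789 = 6.0700748983776
For no arbitrage the full-cycle product must be 1, so the missing rate is 1 / 6.0700748983776 ≈ 0.1647426.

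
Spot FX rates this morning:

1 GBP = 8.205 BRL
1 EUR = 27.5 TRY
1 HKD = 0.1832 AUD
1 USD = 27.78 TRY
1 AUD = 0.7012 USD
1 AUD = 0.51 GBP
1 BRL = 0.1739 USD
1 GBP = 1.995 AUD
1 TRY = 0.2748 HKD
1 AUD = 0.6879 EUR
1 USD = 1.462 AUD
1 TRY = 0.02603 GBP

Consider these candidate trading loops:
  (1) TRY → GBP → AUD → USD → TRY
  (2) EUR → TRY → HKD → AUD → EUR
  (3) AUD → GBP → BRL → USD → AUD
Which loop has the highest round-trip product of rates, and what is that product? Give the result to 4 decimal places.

(1) 0.02603 × 1.995 × 0.7012 × 27.78 = 1.01156
(2) 27.5 × 0.2748 × 0.1832 × 0.6879 = 0.95236
(3) 0.51 × 8.205 × 0.1739 × 1.462 = 1.06389
Highest is cycle (3) at 1.0639 (>1, arbitrage).

1.0639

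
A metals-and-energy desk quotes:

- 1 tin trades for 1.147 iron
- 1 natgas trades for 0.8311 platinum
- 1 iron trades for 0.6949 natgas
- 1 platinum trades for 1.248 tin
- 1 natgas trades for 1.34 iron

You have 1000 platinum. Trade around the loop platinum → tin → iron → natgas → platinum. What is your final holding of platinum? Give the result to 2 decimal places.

1000 platinum × 1.248 = 1248 tin
1248 tin × 1.147 = 1431.456 iron
1431.456 iron × 0.6949 = 994.7187744 natgas
994.7187744 natgas × 0.8311 = 826.71077340384 platinum

826.71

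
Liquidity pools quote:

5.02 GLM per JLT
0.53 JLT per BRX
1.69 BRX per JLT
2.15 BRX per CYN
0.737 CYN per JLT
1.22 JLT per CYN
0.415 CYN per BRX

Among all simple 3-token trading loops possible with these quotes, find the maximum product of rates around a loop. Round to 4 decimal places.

CYN→JLT→BRX→CYN: 1.22 × 1.69 × 0.415 = 0.85565
CYN→BRX→JLT→CYN: 2.15 × 0.53 × 0.737 = 0.83981
Maximum is CYN→JLT→BRX→CYN at 0.8556; no arbitrage — every cycle loses value.

0.8556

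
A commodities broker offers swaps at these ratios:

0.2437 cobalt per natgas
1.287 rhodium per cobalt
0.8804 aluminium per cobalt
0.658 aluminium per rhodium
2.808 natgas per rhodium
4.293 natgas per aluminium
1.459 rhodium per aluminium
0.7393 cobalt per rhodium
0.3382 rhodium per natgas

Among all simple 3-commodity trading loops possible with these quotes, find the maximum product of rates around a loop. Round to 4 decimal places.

0.9553

aluminium→natgas→rhodium→aluminium: 4.293 × 0.3382 × 0.658 = 0.95535
cobalt→aluminium→rhodium→cobalt: 0.8804 × 1.459 × 0.7393 = 0.94963
cobalt→aluminium→natgas→cobalt: 0.8804 × 4.293 × 0.2437 = 0.92108
cobalt→rhodium→natgas→cobalt: 1.287 × 2.808 × 0.2437 = 0.88071
Maximum is aluminium→natgas→rhodium→aluminium at 0.9553; no arbitrage — every cycle loses value.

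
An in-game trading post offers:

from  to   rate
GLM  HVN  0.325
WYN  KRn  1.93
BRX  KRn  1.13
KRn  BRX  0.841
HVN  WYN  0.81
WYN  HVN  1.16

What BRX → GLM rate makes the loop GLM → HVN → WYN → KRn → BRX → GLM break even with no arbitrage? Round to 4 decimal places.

Known legs of the cycle: 0.325 × 0.81 × 1.93 × 0.841 = 0.4272889725
For no arbitrage the full-cycle product must be 1, so the missing rate is 1 / 0.4272889725 ≈ 2.340337.

2.3403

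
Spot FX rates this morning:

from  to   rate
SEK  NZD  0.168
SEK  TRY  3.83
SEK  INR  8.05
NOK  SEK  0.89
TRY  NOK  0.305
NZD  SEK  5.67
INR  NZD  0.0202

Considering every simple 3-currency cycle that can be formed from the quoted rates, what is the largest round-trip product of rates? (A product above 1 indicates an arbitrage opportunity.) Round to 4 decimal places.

1.0397

TRY→NOK→SEK→TRY: 0.305 × 0.89 × 3.83 = 1.03965
SEK→INR→NZD→SEK: 8.05 × 0.0202 × 5.67 = 0.92200
Maximum is TRY→NOK→SEK→TRY at 1.0397; arbitrage exists.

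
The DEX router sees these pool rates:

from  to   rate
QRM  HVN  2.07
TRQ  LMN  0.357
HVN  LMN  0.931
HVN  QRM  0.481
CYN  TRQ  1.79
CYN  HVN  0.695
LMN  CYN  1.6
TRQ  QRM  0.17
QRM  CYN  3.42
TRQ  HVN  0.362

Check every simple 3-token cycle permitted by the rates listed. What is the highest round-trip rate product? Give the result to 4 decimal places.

QRM→CYN→HVN→QRM: 3.42 × 0.695 × 0.481 = 1.14329
QRM→CYN→TRQ→QRM: 3.42 × 1.79 × 0.17 = 1.04071
CYN→HVN→LMN→CYN: 0.695 × 0.931 × 1.6 = 1.03527
CYN→TRQ→LMN→CYN: 1.79 × 0.357 × 1.6 = 1.02245
Maximum is QRM→CYN→HVN→QRM at 1.1433; arbitrage exists.

1.1433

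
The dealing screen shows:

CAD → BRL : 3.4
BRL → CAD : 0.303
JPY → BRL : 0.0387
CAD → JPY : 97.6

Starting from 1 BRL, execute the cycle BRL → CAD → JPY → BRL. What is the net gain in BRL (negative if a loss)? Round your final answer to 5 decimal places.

0.14447

1 BRL × 0.303 = 0.303 CAD
0.303 CAD × 97.6 = 29.5728 JPY
29.5728 JPY × 0.0387 = 1.14446736 BRL
Net change: 1.14446736 − 1 = 0.14446736 BRL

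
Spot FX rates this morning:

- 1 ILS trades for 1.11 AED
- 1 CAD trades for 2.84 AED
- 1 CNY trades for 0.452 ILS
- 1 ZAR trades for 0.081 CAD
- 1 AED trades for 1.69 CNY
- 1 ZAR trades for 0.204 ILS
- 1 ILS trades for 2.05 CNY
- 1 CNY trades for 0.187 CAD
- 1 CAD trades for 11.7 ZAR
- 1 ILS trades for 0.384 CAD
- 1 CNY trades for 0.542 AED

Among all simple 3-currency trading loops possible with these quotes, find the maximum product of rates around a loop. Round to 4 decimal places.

ZAR→ILS→CAD→ZAR: 0.204 × 0.384 × 11.7 = 0.91653
AED→CNY→CAD→AED: 1.69 × 0.187 × 2.84 = 0.89753
AED→CNY→ILS→AED: 1.69 × 0.452 × 1.11 = 0.84791
Maximum is ZAR→ILS→CAD→ZAR at 0.9165; no arbitrage — every cycle loses value.

0.9165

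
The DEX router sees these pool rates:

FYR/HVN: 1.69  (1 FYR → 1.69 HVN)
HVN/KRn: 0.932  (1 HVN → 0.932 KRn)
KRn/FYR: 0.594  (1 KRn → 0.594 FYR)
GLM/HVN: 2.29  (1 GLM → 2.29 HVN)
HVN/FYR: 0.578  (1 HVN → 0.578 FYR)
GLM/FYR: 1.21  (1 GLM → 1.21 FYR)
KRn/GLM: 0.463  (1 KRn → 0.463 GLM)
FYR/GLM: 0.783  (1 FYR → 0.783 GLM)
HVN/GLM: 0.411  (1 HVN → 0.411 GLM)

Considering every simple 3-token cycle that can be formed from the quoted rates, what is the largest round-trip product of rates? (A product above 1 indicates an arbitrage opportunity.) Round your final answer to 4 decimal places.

FYR→GLM→HVN→FYR: 0.783 × 2.29 × 0.578 = 1.03639
GLM→HVN→KRn→GLM: 2.29 × 0.932 × 0.463 = 0.98817
FYR→HVN→KRn→FYR: 1.69 × 0.932 × 0.594 = 0.93560
FYR→HVN→GLM→FYR: 1.69 × 0.411 × 1.21 = 0.84045
Maximum is FYR→GLM→HVN→FYR at 1.0364; arbitrage exists.

1.0364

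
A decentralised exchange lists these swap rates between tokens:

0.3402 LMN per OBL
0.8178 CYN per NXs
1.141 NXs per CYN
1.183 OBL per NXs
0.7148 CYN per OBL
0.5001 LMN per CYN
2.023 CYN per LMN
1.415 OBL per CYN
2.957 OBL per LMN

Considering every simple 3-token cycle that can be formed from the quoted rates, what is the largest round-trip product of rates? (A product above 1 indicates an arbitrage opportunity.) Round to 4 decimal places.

LMN→OBL→CYN→LMN: 2.957 × 0.7148 × 0.5001 = 1.05704
LMN→CYN→OBL→LMN: 2.023 × 1.415 × 0.3402 = 0.97384
NXs→OBL→CYN→NXs: 1.183 × 0.7148 × 1.141 = 0.96484
Maximum is LMN→OBL→CYN→LMN at 1.0570; arbitrage exists.

1.0570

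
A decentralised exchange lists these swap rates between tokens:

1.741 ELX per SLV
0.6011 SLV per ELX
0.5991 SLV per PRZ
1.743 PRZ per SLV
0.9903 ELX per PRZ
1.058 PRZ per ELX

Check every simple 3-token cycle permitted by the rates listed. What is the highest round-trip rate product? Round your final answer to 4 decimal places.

1.1035

SLV→ELX→PRZ→SLV: 1.741 × 1.058 × 0.5991 = 1.10353
SLV→PRZ→ELX→SLV: 1.743 × 0.9903 × 0.6011 = 1.03755
Maximum is SLV→ELX→PRZ→SLV at 1.1035; arbitrage exists.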